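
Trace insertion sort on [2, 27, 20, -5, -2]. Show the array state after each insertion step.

First element 2 is already 'sorted'
Insert 27: shifted 0 elements -> [2, 27, 20, -5, -2]
Insert 20: shifted 1 elements -> [2, 20, 27, -5, -2]
Insert -5: shifted 3 elements -> [-5, 2, 20, 27, -2]
Insert -2: shifted 3 elements -> [-5, -2, 2, 20, 27]


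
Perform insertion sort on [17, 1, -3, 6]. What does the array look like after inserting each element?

First element 17 is already 'sorted'
Insert 1: shifted 1 elements -> [1, 17, -3, 6]
Insert -3: shifted 2 elements -> [-3, 1, 17, 6]
Insert 6: shifted 1 elements -> [-3, 1, 6, 17]


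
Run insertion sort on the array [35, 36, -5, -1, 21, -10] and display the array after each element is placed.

First element 35 is already 'sorted'
Insert 36: shifted 0 elements -> [35, 36, -5, -1, 21, -10]
Insert -5: shifted 2 elements -> [-5, 35, 36, -1, 21, -10]
Insert -1: shifted 2 elements -> [-5, -1, 35, 36, 21, -10]
Insert 21: shifted 2 elements -> [-5, -1, 21, 35, 36, -10]
Insert -10: shifted 5 elements -> [-10, -5, -1, 21, 35, 36]


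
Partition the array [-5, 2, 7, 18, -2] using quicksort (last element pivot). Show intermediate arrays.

Partition 1: pivot=-2 at index 1 -> [-5, -2, 7, 18, 2]
Partition 2: pivot=2 at index 2 -> [-5, -2, 2, 18, 7]
Partition 3: pivot=7 at index 3 -> [-5, -2, 2, 7, 18]


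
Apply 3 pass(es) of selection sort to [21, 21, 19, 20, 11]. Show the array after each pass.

Pass 1: Select minimum 11 at index 4, swap -> [11, 21, 19, 20, 21]
Pass 2: Select minimum 19 at index 2, swap -> [11, 19, 21, 20, 21]
Pass 3: Select minimum 20 at index 3, swap -> [11, 19, 20, 21, 21]


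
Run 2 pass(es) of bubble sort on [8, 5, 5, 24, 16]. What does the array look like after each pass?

After pass 1: [5, 5, 8, 16, 24] (3 swaps)
After pass 2: [5, 5, 8, 16, 24] (0 swaps)
Total swaps: 3


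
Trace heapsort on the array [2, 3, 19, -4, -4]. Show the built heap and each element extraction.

Build heap: [19, 3, 2, -4, -4]
Extract 19: [3, -4, 2, -4, 19]
Extract 3: [2, -4, -4, 3, 19]
Extract 2: [-4, -4, 2, 3, 19]
Extract -4: [-4, -4, 2, 3, 19]


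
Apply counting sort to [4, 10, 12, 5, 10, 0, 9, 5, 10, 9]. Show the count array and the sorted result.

Count array: [1, 0, 0, 0, 1, 2, 0, 0, 0, 2, 3, 0, 1]
(count[i] = number of elements equal to i)
Cumulative count: [1, 1, 1, 1, 2, 4, 4, 4, 4, 6, 9, 9, 10]
Sorted: [0, 4, 5, 5, 9, 9, 10, 10, 10, 12]


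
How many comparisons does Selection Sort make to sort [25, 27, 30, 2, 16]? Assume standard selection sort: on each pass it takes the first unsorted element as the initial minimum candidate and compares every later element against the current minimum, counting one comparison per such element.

Pass 1: scan indices 1..4 for the minimum = 4 comparison(s); min is 2, place at index 0 -> [2, 27, 30, 25, 16]
Pass 2: scan indices 2..4 for the minimum = 3 comparison(s); min is 16, place at index 1 -> [2, 16, 30, 25, 27]
Pass 3: scan indices 3..4 for the minimum = 2 comparison(s); min is 25, place at index 2 -> [2, 16, 25, 30, 27]
Pass 4: scan indices 4..4 for the minimum = 1 comparison(s); min is 27, place at index 3 -> [2, 16, 25, 27, 30]
Selection sort always scans the whole unsorted suffix, so the count is (n-1) + (n-2) + ... + 1 = n(n-1)/2 = 5*4/2 = 10 regardless of the input order.
Total comparisons: 4 + 3 + 2 + 1 = 10


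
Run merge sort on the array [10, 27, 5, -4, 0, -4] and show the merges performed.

Divide and conquer:
  Merge [27] + [5] -> [5, 27]
  Merge [10] + [5, 27] -> [5, 10, 27]
  Merge [0] + [-4] -> [-4, 0]
  Merge [-4] + [-4, 0] -> [-4, -4, 0]
  Merge [5, 10, 27] + [-4, -4, 0] -> [-4, -4, 0, 5, 10, 27]


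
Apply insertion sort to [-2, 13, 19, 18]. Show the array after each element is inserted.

First element -2 is already 'sorted'
Insert 13: shifted 0 elements -> [-2, 13, 19, 18]
Insert 19: shifted 0 elements -> [-2, 13, 19, 18]
Insert 18: shifted 1 elements -> [-2, 13, 18, 19]


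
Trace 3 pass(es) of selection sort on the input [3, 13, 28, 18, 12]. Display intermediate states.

Pass 1: Select minimum 3 at index 0, swap -> [3, 13, 28, 18, 12]
Pass 2: Select minimum 12 at index 4, swap -> [3, 12, 28, 18, 13]
Pass 3: Select minimum 13 at index 4, swap -> [3, 12, 13, 18, 28]


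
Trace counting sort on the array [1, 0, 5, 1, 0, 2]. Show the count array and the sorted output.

Count array: [2, 2, 1, 0, 0, 1]
(count[i] = number of elements equal to i)
Cumulative count: [2, 4, 5, 5, 5, 6]
Sorted: [0, 0, 1, 1, 2, 5]


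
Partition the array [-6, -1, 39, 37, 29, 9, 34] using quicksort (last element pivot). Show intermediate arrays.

Partition 1: pivot=34 at index 4 -> [-6, -1, 29, 9, 34, 37, 39]
Partition 2: pivot=9 at index 2 -> [-6, -1, 9, 29, 34, 37, 39]
Partition 3: pivot=-1 at index 1 -> [-6, -1, 9, 29, 34, 37, 39]
Partition 4: pivot=39 at index 6 -> [-6, -1, 9, 29, 34, 37, 39]


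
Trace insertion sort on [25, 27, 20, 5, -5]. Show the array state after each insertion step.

First element 25 is already 'sorted'
Insert 27: shifted 0 elements -> [25, 27, 20, 5, -5]
Insert 20: shifted 2 elements -> [20, 25, 27, 5, -5]
Insert 5: shifted 3 elements -> [5, 20, 25, 27, -5]
Insert -5: shifted 4 elements -> [-5, 5, 20, 25, 27]


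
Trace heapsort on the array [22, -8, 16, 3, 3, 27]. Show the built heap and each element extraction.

Build heap: [27, 3, 22, -8, 3, 16]
Extract 27: [22, 3, 16, -8, 3, 27]
Extract 22: [16, 3, 3, -8, 22, 27]
Extract 16: [3, -8, 3, 16, 22, 27]
Extract 3: [3, -8, 3, 16, 22, 27]
Extract 3: [-8, 3, 3, 16, 22, 27]


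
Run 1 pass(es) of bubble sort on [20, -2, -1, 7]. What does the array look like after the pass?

After pass 1: [-2, -1, 7, 20] (3 swaps)
Total swaps: 3


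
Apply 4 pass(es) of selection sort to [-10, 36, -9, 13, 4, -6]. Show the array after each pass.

Pass 1: Select minimum -10 at index 0, swap -> [-10, 36, -9, 13, 4, -6]
Pass 2: Select minimum -9 at index 2, swap -> [-10, -9, 36, 13, 4, -6]
Pass 3: Select minimum -6 at index 5, swap -> [-10, -9, -6, 13, 4, 36]
Pass 4: Select minimum 4 at index 4, swap -> [-10, -9, -6, 4, 13, 36]


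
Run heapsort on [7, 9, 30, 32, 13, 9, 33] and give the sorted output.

Build heap: [33, 32, 30, 9, 13, 9, 7]
Extract 33: [32, 13, 30, 9, 7, 9, 33]
Extract 32: [30, 13, 9, 9, 7, 32, 33]
Extract 30: [13, 9, 9, 7, 30, 32, 33]
Extract 13: [9, 7, 9, 13, 30, 32, 33]
Extract 9: [9, 7, 9, 13, 30, 32, 33]
Extract 9: [7, 9, 9, 13, 30, 32, 33]


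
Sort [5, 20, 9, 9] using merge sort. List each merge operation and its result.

Divide and conquer:
  Merge [5] + [20] -> [5, 20]
  Merge [9] + [9] -> [9, 9]
  Merge [5, 20] + [9, 9] -> [5, 9, 9, 20]


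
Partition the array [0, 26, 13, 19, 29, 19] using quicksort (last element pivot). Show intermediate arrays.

Partition 1: pivot=19 at index 3 -> [0, 13, 19, 19, 29, 26]
Partition 2: pivot=19 at index 2 -> [0, 13, 19, 19, 29, 26]
Partition 3: pivot=13 at index 1 -> [0, 13, 19, 19, 29, 26]
Partition 4: pivot=26 at index 4 -> [0, 13, 19, 19, 26, 29]


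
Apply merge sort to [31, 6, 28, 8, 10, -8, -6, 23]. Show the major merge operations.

Divide and conquer:
  Merge [31] + [6] -> [6, 31]
  Merge [28] + [8] -> [8, 28]
  Merge [6, 31] + [8, 28] -> [6, 8, 28, 31]
  Merge [10] + [-8] -> [-8, 10]
  Merge [-6] + [23] -> [-6, 23]
  Merge [-8, 10] + [-6, 23] -> [-8, -6, 10, 23]
  Merge [6, 8, 28, 31] + [-8, -6, 10, 23] -> [-8, -6, 6, 8, 10, 23, 28, 31]


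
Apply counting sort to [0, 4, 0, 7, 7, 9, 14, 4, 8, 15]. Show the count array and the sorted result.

Count array: [2, 0, 0, 0, 2, 0, 0, 2, 1, 1, 0, 0, 0, 0, 1, 1]
(count[i] = number of elements equal to i)
Cumulative count: [2, 2, 2, 2, 4, 4, 4, 6, 7, 8, 8, 8, 8, 8, 9, 10]
Sorted: [0, 0, 4, 4, 7, 7, 8, 9, 14, 15]


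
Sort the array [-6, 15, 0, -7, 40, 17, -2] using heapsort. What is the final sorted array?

Build heap: [40, 15, 17, -7, -6, 0, -2]
Extract 40: [17, 15, 0, -7, -6, -2, 40]
Extract 17: [15, -2, 0, -7, -6, 17, 40]
Extract 15: [0, -2, -6, -7, 15, 17, 40]
Extract 0: [-2, -7, -6, 0, 15, 17, 40]
Extract -2: [-6, -7, -2, 0, 15, 17, 40]
Extract -6: [-7, -6, -2, 0, 15, 17, 40]


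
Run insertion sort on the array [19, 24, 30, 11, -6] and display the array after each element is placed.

First element 19 is already 'sorted'
Insert 24: shifted 0 elements -> [19, 24, 30, 11, -6]
Insert 30: shifted 0 elements -> [19, 24, 30, 11, -6]
Insert 11: shifted 3 elements -> [11, 19, 24, 30, -6]
Insert -6: shifted 4 elements -> [-6, 11, 19, 24, 30]


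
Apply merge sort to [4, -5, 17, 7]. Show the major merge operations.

Divide and conquer:
  Merge [4] + [-5] -> [-5, 4]
  Merge [17] + [7] -> [7, 17]
  Merge [-5, 4] + [7, 17] -> [-5, 4, 7, 17]


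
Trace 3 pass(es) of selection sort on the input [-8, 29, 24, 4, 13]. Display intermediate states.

Pass 1: Select minimum -8 at index 0, swap -> [-8, 29, 24, 4, 13]
Pass 2: Select minimum 4 at index 3, swap -> [-8, 4, 24, 29, 13]
Pass 3: Select minimum 13 at index 4, swap -> [-8, 4, 13, 29, 24]


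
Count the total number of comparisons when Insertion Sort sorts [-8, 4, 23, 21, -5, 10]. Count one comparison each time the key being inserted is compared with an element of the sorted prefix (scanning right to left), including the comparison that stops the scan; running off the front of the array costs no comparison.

Insert 4: -8 <= 4 (stop) = 1 comparison(s) -> [-8, 4, 23, 21, -5, 10]
Insert 23: 4 <= 23 (stop) = 1 comparison(s) -> [-8, 4, 23, 21, -5, 10]
Insert 21: 23 > 21 (shift), 4 <= 21 (stop) = 2 comparison(s) -> [-8, 4, 21, 23, -5, 10]
Insert -5: 23 > -5 (shift), 21 > -5 (shift), 4 > -5 (shift), -8 <= -5 (stop) = 4 comparison(s) -> [-8, -5, 4, 21, 23, 10]
Insert 10: 23 > 10 (shift), 21 > 10 (shift), 4 <= 10 (stop) = 3 comparison(s) -> [-8, -5, 4, 10, 21, 23]
Total comparisons: 1 + 1 + 2 + 4 + 3 = 11


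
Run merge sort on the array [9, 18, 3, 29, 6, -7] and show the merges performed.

Divide and conquer:
  Merge [18] + [3] -> [3, 18]
  Merge [9] + [3, 18] -> [3, 9, 18]
  Merge [6] + [-7] -> [-7, 6]
  Merge [29] + [-7, 6] -> [-7, 6, 29]
  Merge [3, 9, 18] + [-7, 6, 29] -> [-7, 3, 6, 9, 18, 29]


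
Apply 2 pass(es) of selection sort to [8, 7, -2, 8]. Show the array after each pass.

Pass 1: Select minimum -2 at index 2, swap -> [-2, 7, 8, 8]
Pass 2: Select minimum 7 at index 1, swap -> [-2, 7, 8, 8]


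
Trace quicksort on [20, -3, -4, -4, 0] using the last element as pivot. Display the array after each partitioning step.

Partition 1: pivot=0 at index 3 -> [-3, -4, -4, 0, 20]
Partition 2: pivot=-4 at index 1 -> [-4, -4, -3, 0, 20]


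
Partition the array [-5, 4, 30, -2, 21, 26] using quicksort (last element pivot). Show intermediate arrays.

Partition 1: pivot=26 at index 4 -> [-5, 4, -2, 21, 26, 30]
Partition 2: pivot=21 at index 3 -> [-5, 4, -2, 21, 26, 30]
Partition 3: pivot=-2 at index 1 -> [-5, -2, 4, 21, 26, 30]


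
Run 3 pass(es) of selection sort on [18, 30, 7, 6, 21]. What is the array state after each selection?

Pass 1: Select minimum 6 at index 3, swap -> [6, 30, 7, 18, 21]
Pass 2: Select minimum 7 at index 2, swap -> [6, 7, 30, 18, 21]
Pass 3: Select minimum 18 at index 3, swap -> [6, 7, 18, 30, 21]


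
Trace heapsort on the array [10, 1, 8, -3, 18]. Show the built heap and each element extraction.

Build heap: [18, 10, 8, -3, 1]
Extract 18: [10, 1, 8, -3, 18]
Extract 10: [8, 1, -3, 10, 18]
Extract 8: [1, -3, 8, 10, 18]
Extract 1: [-3, 1, 8, 10, 18]


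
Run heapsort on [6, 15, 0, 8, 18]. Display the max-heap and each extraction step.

Build heap: [18, 15, 0, 8, 6]
Extract 18: [15, 8, 0, 6, 18]
Extract 15: [8, 6, 0, 15, 18]
Extract 8: [6, 0, 8, 15, 18]
Extract 6: [0, 6, 8, 15, 18]


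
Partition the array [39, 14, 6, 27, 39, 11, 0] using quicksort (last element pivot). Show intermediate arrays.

Partition 1: pivot=0 at index 0 -> [0, 14, 6, 27, 39, 11, 39]
Partition 2: pivot=39 at index 6 -> [0, 14, 6, 27, 39, 11, 39]
Partition 3: pivot=11 at index 2 -> [0, 6, 11, 27, 39, 14, 39]
Partition 4: pivot=14 at index 3 -> [0, 6, 11, 14, 39, 27, 39]
Partition 5: pivot=27 at index 4 -> [0, 6, 11, 14, 27, 39, 39]


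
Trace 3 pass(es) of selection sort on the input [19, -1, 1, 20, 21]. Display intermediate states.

Pass 1: Select minimum -1 at index 1, swap -> [-1, 19, 1, 20, 21]
Pass 2: Select minimum 1 at index 2, swap -> [-1, 1, 19, 20, 21]
Pass 3: Select minimum 19 at index 2, swap -> [-1, 1, 19, 20, 21]


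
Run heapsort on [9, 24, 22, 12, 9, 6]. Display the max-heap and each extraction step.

Build heap: [24, 12, 22, 9, 9, 6]
Extract 24: [22, 12, 6, 9, 9, 24]
Extract 22: [12, 9, 6, 9, 22, 24]
Extract 12: [9, 9, 6, 12, 22, 24]
Extract 9: [9, 6, 9, 12, 22, 24]
Extract 9: [6, 9, 9, 12, 22, 24]


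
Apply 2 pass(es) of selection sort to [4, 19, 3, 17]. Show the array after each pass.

Pass 1: Select minimum 3 at index 2, swap -> [3, 19, 4, 17]
Pass 2: Select minimum 4 at index 2, swap -> [3, 4, 19, 17]


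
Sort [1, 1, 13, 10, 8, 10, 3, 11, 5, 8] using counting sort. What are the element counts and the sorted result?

Count array: [0, 2, 0, 1, 0, 1, 0, 0, 2, 0, 2, 1, 0, 1]
(count[i] = number of elements equal to i)
Cumulative count: [0, 2, 2, 3, 3, 4, 4, 4, 6, 6, 8, 9, 9, 10]
Sorted: [1, 1, 3, 5, 8, 8, 10, 10, 11, 13]


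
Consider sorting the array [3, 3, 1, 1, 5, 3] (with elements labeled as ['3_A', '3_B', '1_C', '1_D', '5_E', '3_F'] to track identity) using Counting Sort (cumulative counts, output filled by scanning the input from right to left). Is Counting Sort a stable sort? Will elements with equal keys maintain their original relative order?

Trace Counting Sort on the labeled array (the key is the number; the letter only tracks identity):
  Counts for values 0..5: [0, 2, 0, 3, 0, 1]
  Cumulative counts: [0, 2, 2, 5, 5, 6]
  Scan right to left: place 3_F at output index 4
  Scan right to left: place 5_E at output index 5
  Scan right to left: place 1_D at output index 1
  Scan right to left: place 1_C at output index 0
  Scan right to left: place 3_B at output index 3
  Scan right to left: place 3_A at output index 2
  Output: [1_C, 1_D, 3_A, 3_B, 3_F, 5_E]
Equal keys:
  value 1: originally 1_C, 1_D; after sorting 1_C, 1_D -> order preserved
  value 3: originally 3_A, 3_B, 3_F; after sorting 3_A, 3_B, 3_F -> order preserved
All equal keys kept their original relative order. Counting Sort is stable: scanning the input right to left with decreasing cumulative counts places later duplicates at later output positions.
Answer: Stable


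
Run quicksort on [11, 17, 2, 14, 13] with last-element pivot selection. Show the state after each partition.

Partition 1: pivot=13 at index 2 -> [11, 2, 13, 14, 17]
Partition 2: pivot=2 at index 0 -> [2, 11, 13, 14, 17]
Partition 3: pivot=17 at index 4 -> [2, 11, 13, 14, 17]


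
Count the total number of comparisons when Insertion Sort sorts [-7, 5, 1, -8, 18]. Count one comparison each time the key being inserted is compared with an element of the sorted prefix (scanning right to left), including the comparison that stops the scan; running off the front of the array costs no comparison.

Insert 5: -7 <= 5 (stop) = 1 comparison(s) -> [-7, 5, 1, -8, 18]
Insert 1: 5 > 1 (shift), -7 <= 1 (stop) = 2 comparison(s) -> [-7, 1, 5, -8, 18]
Insert -8: 5 > -8 (shift), 1 > -8 (shift), -7 > -8 (shift), reached front = 3 comparison(s) -> [-8, -7, 1, 5, 18]
Insert 18: 5 <= 18 (stop) = 1 comparison(s) -> [-8, -7, 1, 5, 18]
Total comparisons: 1 + 2 + 3 + 1 = 7


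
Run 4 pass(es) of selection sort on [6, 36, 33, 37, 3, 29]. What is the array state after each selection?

Pass 1: Select minimum 3 at index 4, swap -> [3, 36, 33, 37, 6, 29]
Pass 2: Select minimum 6 at index 4, swap -> [3, 6, 33, 37, 36, 29]
Pass 3: Select minimum 29 at index 5, swap -> [3, 6, 29, 37, 36, 33]
Pass 4: Select minimum 33 at index 5, swap -> [3, 6, 29, 33, 36, 37]


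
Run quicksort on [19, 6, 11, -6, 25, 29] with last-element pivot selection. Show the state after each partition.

Partition 1: pivot=29 at index 5 -> [19, 6, 11, -6, 25, 29]
Partition 2: pivot=25 at index 4 -> [19, 6, 11, -6, 25, 29]
Partition 3: pivot=-6 at index 0 -> [-6, 6, 11, 19, 25, 29]
Partition 4: pivot=19 at index 3 -> [-6, 6, 11, 19, 25, 29]
Partition 5: pivot=11 at index 2 -> [-6, 6, 11, 19, 25, 29]


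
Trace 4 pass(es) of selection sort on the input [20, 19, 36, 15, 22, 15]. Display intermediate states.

Pass 1: Select minimum 15 at index 3, swap -> [15, 19, 36, 20, 22, 15]
Pass 2: Select minimum 15 at index 5, swap -> [15, 15, 36, 20, 22, 19]
Pass 3: Select minimum 19 at index 5, swap -> [15, 15, 19, 20, 22, 36]
Pass 4: Select minimum 20 at index 3, swap -> [15, 15, 19, 20, 22, 36]


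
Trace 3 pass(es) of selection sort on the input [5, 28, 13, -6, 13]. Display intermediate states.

Pass 1: Select minimum -6 at index 3, swap -> [-6, 28, 13, 5, 13]
Pass 2: Select minimum 5 at index 3, swap -> [-6, 5, 13, 28, 13]
Pass 3: Select minimum 13 at index 2, swap -> [-6, 5, 13, 28, 13]


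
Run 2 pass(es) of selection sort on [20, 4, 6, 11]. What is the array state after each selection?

Pass 1: Select minimum 4 at index 1, swap -> [4, 20, 6, 11]
Pass 2: Select minimum 6 at index 2, swap -> [4, 6, 20, 11]


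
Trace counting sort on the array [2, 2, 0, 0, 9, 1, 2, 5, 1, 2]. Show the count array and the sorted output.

Count array: [2, 2, 4, 0, 0, 1, 0, 0, 0, 1]
(count[i] = number of elements equal to i)
Cumulative count: [2, 4, 8, 8, 8, 9, 9, 9, 9, 10]
Sorted: [0, 0, 1, 1, 2, 2, 2, 2, 5, 9]


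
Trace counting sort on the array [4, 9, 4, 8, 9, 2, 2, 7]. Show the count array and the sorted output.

Count array: [0, 0, 2, 0, 2, 0, 0, 1, 1, 2]
(count[i] = number of elements equal to i)
Cumulative count: [0, 0, 2, 2, 4, 4, 4, 5, 6, 8]
Sorted: [2, 2, 4, 4, 7, 8, 9, 9]


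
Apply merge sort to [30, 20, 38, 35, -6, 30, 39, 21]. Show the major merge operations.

Divide and conquer:
  Merge [30] + [20] -> [20, 30]
  Merge [38] + [35] -> [35, 38]
  Merge [20, 30] + [35, 38] -> [20, 30, 35, 38]
  Merge [-6] + [30] -> [-6, 30]
  Merge [39] + [21] -> [21, 39]
  Merge [-6, 30] + [21, 39] -> [-6, 21, 30, 39]
  Merge [20, 30, 35, 38] + [-6, 21, 30, 39] -> [-6, 20, 21, 30, 30, 35, 38, 39]


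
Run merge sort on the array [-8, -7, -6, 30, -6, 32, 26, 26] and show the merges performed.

Divide and conquer:
  Merge [-8] + [-7] -> [-8, -7]
  Merge [-6] + [30] -> [-6, 30]
  Merge [-8, -7] + [-6, 30] -> [-8, -7, -6, 30]
  Merge [-6] + [32] -> [-6, 32]
  Merge [26] + [26] -> [26, 26]
  Merge [-6, 32] + [26, 26] -> [-6, 26, 26, 32]
  Merge [-8, -7, -6, 30] + [-6, 26, 26, 32] -> [-8, -7, -6, -6, 26, 26, 30, 32]


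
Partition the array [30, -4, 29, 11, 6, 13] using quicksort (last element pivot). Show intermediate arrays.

Partition 1: pivot=13 at index 3 -> [-4, 11, 6, 13, 29, 30]
Partition 2: pivot=6 at index 1 -> [-4, 6, 11, 13, 29, 30]
Partition 3: pivot=30 at index 5 -> [-4, 6, 11, 13, 29, 30]


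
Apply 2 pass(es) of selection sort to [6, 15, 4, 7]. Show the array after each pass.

Pass 1: Select minimum 4 at index 2, swap -> [4, 15, 6, 7]
Pass 2: Select minimum 6 at index 2, swap -> [4, 6, 15, 7]


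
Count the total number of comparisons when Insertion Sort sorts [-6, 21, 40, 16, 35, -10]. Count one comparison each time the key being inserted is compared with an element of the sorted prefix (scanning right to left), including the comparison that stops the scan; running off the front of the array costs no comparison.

Insert 21: -6 <= 21 (stop) = 1 comparison(s) -> [-6, 21, 40, 16, 35, -10]
Insert 40: 21 <= 40 (stop) = 1 comparison(s) -> [-6, 21, 40, 16, 35, -10]
Insert 16: 40 > 16 (shift), 21 > 16 (shift), -6 <= 16 (stop) = 3 comparison(s) -> [-6, 16, 21, 40, 35, -10]
Insert 35: 40 > 35 (shift), 21 <= 35 (stop) = 2 comparison(s) -> [-6, 16, 21, 35, 40, -10]
Insert -10: 40 > -10 (shift), 35 > -10 (shift), 21 > -10 (shift), 16 > -10 (shift), -6 > -10 (shift), reached front = 5 comparison(s) -> [-10, -6, 16, 21, 35, 40]
Total comparisons: 1 + 1 + 3 + 2 + 5 = 12


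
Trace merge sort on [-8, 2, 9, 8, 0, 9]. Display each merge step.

Divide and conquer:
  Merge [2] + [9] -> [2, 9]
  Merge [-8] + [2, 9] -> [-8, 2, 9]
  Merge [0] + [9] -> [0, 9]
  Merge [8] + [0, 9] -> [0, 8, 9]
  Merge [-8, 2, 9] + [0, 8, 9] -> [-8, 0, 2, 8, 9, 9]


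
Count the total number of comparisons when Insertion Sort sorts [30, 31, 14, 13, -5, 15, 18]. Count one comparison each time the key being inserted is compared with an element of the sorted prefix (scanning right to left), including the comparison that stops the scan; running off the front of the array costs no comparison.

Insert 31: 30 <= 31 (stop) = 1 comparison(s) -> [30, 31, 14, 13, -5, 15, 18]
Insert 14: 31 > 14 (shift), 30 > 14 (shift), reached front = 2 comparison(s) -> [14, 30, 31, 13, -5, 15, 18]
Insert 13: 31 > 13 (shift), 30 > 13 (shift), 14 > 13 (shift), reached front = 3 comparison(s) -> [13, 14, 30, 31, -5, 15, 18]
Insert -5: 31 > -5 (shift), 30 > -5 (shift), 14 > -5 (shift), 13 > -5 (shift), reached front = 4 comparison(s) -> [-5, 13, 14, 30, 31, 15, 18]
Insert 15: 31 > 15 (shift), 30 > 15 (shift), 14 <= 15 (stop) = 3 comparison(s) -> [-5, 13, 14, 15, 30, 31, 18]
Insert 18: 31 > 18 (shift), 30 > 18 (shift), 15 <= 18 (stop) = 3 comparison(s) -> [-5, 13, 14, 15, 18, 30, 31]
Total comparisons: 1 + 2 + 3 + 4 + 3 + 3 = 16


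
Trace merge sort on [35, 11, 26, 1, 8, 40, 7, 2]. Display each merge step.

Divide and conquer:
  Merge [35] + [11] -> [11, 35]
  Merge [26] + [1] -> [1, 26]
  Merge [11, 35] + [1, 26] -> [1, 11, 26, 35]
  Merge [8] + [40] -> [8, 40]
  Merge [7] + [2] -> [2, 7]
  Merge [8, 40] + [2, 7] -> [2, 7, 8, 40]
  Merge [1, 11, 26, 35] + [2, 7, 8, 40] -> [1, 2, 7, 8, 11, 26, 35, 40]


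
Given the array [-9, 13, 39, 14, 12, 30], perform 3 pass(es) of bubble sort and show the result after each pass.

After pass 1: [-9, 13, 14, 12, 30, 39] (3 swaps)
After pass 2: [-9, 13, 12, 14, 30, 39] (1 swaps)
After pass 3: [-9, 12, 13, 14, 30, 39] (1 swaps)
Total swaps: 5


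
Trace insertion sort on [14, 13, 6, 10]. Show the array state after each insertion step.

First element 14 is already 'sorted'
Insert 13: shifted 1 elements -> [13, 14, 6, 10]
Insert 6: shifted 2 elements -> [6, 13, 14, 10]
Insert 10: shifted 2 elements -> [6, 10, 13, 14]


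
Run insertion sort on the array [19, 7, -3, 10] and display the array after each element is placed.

First element 19 is already 'sorted'
Insert 7: shifted 1 elements -> [7, 19, -3, 10]
Insert -3: shifted 2 elements -> [-3, 7, 19, 10]
Insert 10: shifted 1 elements -> [-3, 7, 10, 19]


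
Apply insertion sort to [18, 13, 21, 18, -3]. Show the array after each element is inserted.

First element 18 is already 'sorted'
Insert 13: shifted 1 elements -> [13, 18, 21, 18, -3]
Insert 21: shifted 0 elements -> [13, 18, 21, 18, -3]
Insert 18: shifted 1 elements -> [13, 18, 18, 21, -3]
Insert -3: shifted 4 elements -> [-3, 13, 18, 18, 21]


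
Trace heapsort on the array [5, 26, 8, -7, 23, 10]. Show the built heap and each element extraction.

Build heap: [26, 23, 10, -7, 5, 8]
Extract 26: [23, 8, 10, -7, 5, 26]
Extract 23: [10, 8, 5, -7, 23, 26]
Extract 10: [8, -7, 5, 10, 23, 26]
Extract 8: [5, -7, 8, 10, 23, 26]
Extract 5: [-7, 5, 8, 10, 23, 26]


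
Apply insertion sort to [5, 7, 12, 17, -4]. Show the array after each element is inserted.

First element 5 is already 'sorted'
Insert 7: shifted 0 elements -> [5, 7, 12, 17, -4]
Insert 12: shifted 0 elements -> [5, 7, 12, 17, -4]
Insert 17: shifted 0 elements -> [5, 7, 12, 17, -4]
Insert -4: shifted 4 elements -> [-4, 5, 7, 12, 17]


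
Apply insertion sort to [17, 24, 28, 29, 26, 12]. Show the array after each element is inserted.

First element 17 is already 'sorted'
Insert 24: shifted 0 elements -> [17, 24, 28, 29, 26, 12]
Insert 28: shifted 0 elements -> [17, 24, 28, 29, 26, 12]
Insert 29: shifted 0 elements -> [17, 24, 28, 29, 26, 12]
Insert 26: shifted 2 elements -> [17, 24, 26, 28, 29, 12]
Insert 12: shifted 5 elements -> [12, 17, 24, 26, 28, 29]


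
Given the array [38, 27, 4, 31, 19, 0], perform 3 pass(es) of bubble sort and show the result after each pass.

After pass 1: [27, 4, 31, 19, 0, 38] (5 swaps)
After pass 2: [4, 27, 19, 0, 31, 38] (3 swaps)
After pass 3: [4, 19, 0, 27, 31, 38] (2 swaps)
Total swaps: 10


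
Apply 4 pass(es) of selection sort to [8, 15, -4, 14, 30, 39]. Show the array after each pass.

Pass 1: Select minimum -4 at index 2, swap -> [-4, 15, 8, 14, 30, 39]
Pass 2: Select minimum 8 at index 2, swap -> [-4, 8, 15, 14, 30, 39]
Pass 3: Select minimum 14 at index 3, swap -> [-4, 8, 14, 15, 30, 39]
Pass 4: Select minimum 15 at index 3, swap -> [-4, 8, 14, 15, 30, 39]


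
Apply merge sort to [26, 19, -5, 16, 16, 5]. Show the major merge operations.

Divide and conquer:
  Merge [19] + [-5] -> [-5, 19]
  Merge [26] + [-5, 19] -> [-5, 19, 26]
  Merge [16] + [5] -> [5, 16]
  Merge [16] + [5, 16] -> [5, 16, 16]
  Merge [-5, 19, 26] + [5, 16, 16] -> [-5, 5, 16, 16, 19, 26]


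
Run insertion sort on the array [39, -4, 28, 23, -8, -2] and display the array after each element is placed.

First element 39 is already 'sorted'
Insert -4: shifted 1 elements -> [-4, 39, 28, 23, -8, -2]
Insert 28: shifted 1 elements -> [-4, 28, 39, 23, -8, -2]
Insert 23: shifted 2 elements -> [-4, 23, 28, 39, -8, -2]
Insert -8: shifted 4 elements -> [-8, -4, 23, 28, 39, -2]
Insert -2: shifted 3 elements -> [-8, -4, -2, 23, 28, 39]


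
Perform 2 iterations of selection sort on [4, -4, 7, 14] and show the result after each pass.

Pass 1: Select minimum -4 at index 1, swap -> [-4, 4, 7, 14]
Pass 2: Select minimum 4 at index 1, swap -> [-4, 4, 7, 14]


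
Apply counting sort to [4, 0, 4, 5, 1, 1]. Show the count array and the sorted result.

Count array: [1, 2, 0, 0, 2, 1]
(count[i] = number of elements equal to i)
Cumulative count: [1, 3, 3, 3, 5, 6]
Sorted: [0, 1, 1, 4, 4, 5]


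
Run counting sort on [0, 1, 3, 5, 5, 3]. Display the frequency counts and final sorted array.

Count array: [1, 1, 0, 2, 0, 2]
(count[i] = number of elements equal to i)
Cumulative count: [1, 2, 2, 4, 4, 6]
Sorted: [0, 1, 3, 3, 5, 5]


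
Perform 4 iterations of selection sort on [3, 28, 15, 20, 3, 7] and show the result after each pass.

Pass 1: Select minimum 3 at index 0, swap -> [3, 28, 15, 20, 3, 7]
Pass 2: Select minimum 3 at index 4, swap -> [3, 3, 15, 20, 28, 7]
Pass 3: Select minimum 7 at index 5, swap -> [3, 3, 7, 20, 28, 15]
Pass 4: Select minimum 15 at index 5, swap -> [3, 3, 7, 15, 28, 20]


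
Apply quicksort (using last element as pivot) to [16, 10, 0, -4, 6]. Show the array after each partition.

Partition 1: pivot=6 at index 2 -> [0, -4, 6, 10, 16]
Partition 2: pivot=-4 at index 0 -> [-4, 0, 6, 10, 16]
Partition 3: pivot=16 at index 4 -> [-4, 0, 6, 10, 16]


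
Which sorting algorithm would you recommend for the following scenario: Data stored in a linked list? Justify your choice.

Best choice: Merge sort
Reason: Merge sort doesn't require random access; can be done in O(1) extra space for linked lists


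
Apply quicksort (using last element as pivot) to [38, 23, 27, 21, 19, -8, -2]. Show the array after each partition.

Partition 1: pivot=-2 at index 1 -> [-8, -2, 27, 21, 19, 38, 23]
Partition 2: pivot=23 at index 4 -> [-8, -2, 21, 19, 23, 38, 27]
Partition 3: pivot=19 at index 2 -> [-8, -2, 19, 21, 23, 38, 27]
Partition 4: pivot=27 at index 5 -> [-8, -2, 19, 21, 23, 27, 38]


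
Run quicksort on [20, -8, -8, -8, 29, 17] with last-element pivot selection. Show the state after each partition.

Partition 1: pivot=17 at index 3 -> [-8, -8, -8, 17, 29, 20]
Partition 2: pivot=-8 at index 2 -> [-8, -8, -8, 17, 29, 20]
Partition 3: pivot=-8 at index 1 -> [-8, -8, -8, 17, 29, 20]
Partition 4: pivot=20 at index 4 -> [-8, -8, -8, 17, 20, 29]


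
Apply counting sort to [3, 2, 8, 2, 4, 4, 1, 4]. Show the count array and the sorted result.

Count array: [0, 1, 2, 1, 3, 0, 0, 0, 1]
(count[i] = number of elements equal to i)
Cumulative count: [0, 1, 3, 4, 7, 7, 7, 7, 8]
Sorted: [1, 2, 2, 3, 4, 4, 4, 8]


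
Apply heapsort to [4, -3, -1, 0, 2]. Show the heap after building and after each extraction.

Build heap: [4, 2, -1, 0, -3]
Extract 4: [2, 0, -1, -3, 4]
Extract 2: [0, -3, -1, 2, 4]
Extract 0: [-1, -3, 0, 2, 4]
Extract -1: [-3, -1, 0, 2, 4]


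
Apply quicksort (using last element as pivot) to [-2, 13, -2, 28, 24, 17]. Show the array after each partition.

Partition 1: pivot=17 at index 3 -> [-2, 13, -2, 17, 24, 28]
Partition 2: pivot=-2 at index 1 -> [-2, -2, 13, 17, 24, 28]
Partition 3: pivot=28 at index 5 -> [-2, -2, 13, 17, 24, 28]


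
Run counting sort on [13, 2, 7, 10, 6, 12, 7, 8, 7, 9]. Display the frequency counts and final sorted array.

Count array: [0, 0, 1, 0, 0, 0, 1, 3, 1, 1, 1, 0, 1, 1]
(count[i] = number of elements equal to i)
Cumulative count: [0, 0, 1, 1, 1, 1, 2, 5, 6, 7, 8, 8, 9, 10]
Sorted: [2, 6, 7, 7, 7, 8, 9, 10, 12, 13]


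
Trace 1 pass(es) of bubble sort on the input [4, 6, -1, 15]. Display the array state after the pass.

After pass 1: [4, -1, 6, 15] (1 swaps)
Total swaps: 1


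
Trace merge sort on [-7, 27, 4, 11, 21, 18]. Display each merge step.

Divide and conquer:
  Merge [27] + [4] -> [4, 27]
  Merge [-7] + [4, 27] -> [-7, 4, 27]
  Merge [21] + [18] -> [18, 21]
  Merge [11] + [18, 21] -> [11, 18, 21]
  Merge [-7, 4, 27] + [11, 18, 21] -> [-7, 4, 11, 18, 21, 27]


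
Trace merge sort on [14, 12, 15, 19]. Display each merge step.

Divide and conquer:
  Merge [14] + [12] -> [12, 14]
  Merge [15] + [19] -> [15, 19]
  Merge [12, 14] + [15, 19] -> [12, 14, 15, 19]


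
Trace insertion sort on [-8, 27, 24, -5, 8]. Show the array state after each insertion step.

First element -8 is already 'sorted'
Insert 27: shifted 0 elements -> [-8, 27, 24, -5, 8]
Insert 24: shifted 1 elements -> [-8, 24, 27, -5, 8]
Insert -5: shifted 2 elements -> [-8, -5, 24, 27, 8]
Insert 8: shifted 2 elements -> [-8, -5, 8, 24, 27]


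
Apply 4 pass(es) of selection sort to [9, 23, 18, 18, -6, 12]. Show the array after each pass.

Pass 1: Select minimum -6 at index 4, swap -> [-6, 23, 18, 18, 9, 12]
Pass 2: Select minimum 9 at index 4, swap -> [-6, 9, 18, 18, 23, 12]
Pass 3: Select minimum 12 at index 5, swap -> [-6, 9, 12, 18, 23, 18]
Pass 4: Select minimum 18 at index 3, swap -> [-6, 9, 12, 18, 23, 18]


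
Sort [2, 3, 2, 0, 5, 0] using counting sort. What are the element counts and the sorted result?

Count array: [2, 0, 2, 1, 0, 1]
(count[i] = number of elements equal to i)
Cumulative count: [2, 2, 4, 5, 5, 6]
Sorted: [0, 0, 2, 2, 3, 5]


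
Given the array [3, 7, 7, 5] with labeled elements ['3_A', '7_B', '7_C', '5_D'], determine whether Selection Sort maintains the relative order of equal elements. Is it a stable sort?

Trace Selection Sort on the labeled array (the key is the number; the letter only tracks identity):
  Pass 1: minimum 3_A is already at index 0; no swap -> [3_A, 7_B, 7_C, 5_D]
  Pass 2: minimum of unsorted part is 5_D at index 3; swap it with 7_B at index 1 -> [3_A, 5_D, 7_C, 7_B]
  Pass 3: minimum 7_C is already at index 2; no swap -> [3_A, 5_D, 7_C, 7_B]
Final order: [3_A, 5_D, 7_C, 7_B]
Equal keys:
  value 7: originally 7_B, 7_C; after sorting 7_C, 7_B -> order changed
Equal keys were reordered, so Selection Sort is not stable: the long-range swap that moves the minimum into place can carry an element past an equal key. (One such input is enough; an unstable sort may happen to preserve order on other inputs, but it gives no guarantee.)
Answer: Not stable


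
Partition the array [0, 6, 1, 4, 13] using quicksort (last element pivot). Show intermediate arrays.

Partition 1: pivot=13 at index 4 -> [0, 6, 1, 4, 13]
Partition 2: pivot=4 at index 2 -> [0, 1, 4, 6, 13]
Partition 3: pivot=1 at index 1 -> [0, 1, 4, 6, 13]


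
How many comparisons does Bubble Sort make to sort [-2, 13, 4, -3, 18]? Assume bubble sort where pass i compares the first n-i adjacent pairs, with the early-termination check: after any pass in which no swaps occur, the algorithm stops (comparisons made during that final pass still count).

Pass 1: compare adjacent pairs (0,1)..(3,4) = 4 comparison(s), 2 swap(s) -> [-2, 4, -3, 13, 18]
Pass 2: compare adjacent pairs (0,1)..(2,3) = 3 comparison(s), 1 swap(s) -> [-2, -3, 4, 13, 18]
Pass 3: compare adjacent pairs (0,1)..(1,2) = 2 comparison(s), 1 swap(s) -> [-3, -2, 4, 13, 18]
Pass 4: compare adjacent pairs (0,1)..(0,1) = 1 comparison(s), 0 swap(s) -> [-3, -2, 4, 13, 18]
No swaps in this pass, so bubble sort stops here.
Total comparisons: 4 + 3 + 2 + 1 = 10


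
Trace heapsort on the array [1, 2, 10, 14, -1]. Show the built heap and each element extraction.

Build heap: [14, 2, 10, 1, -1]
Extract 14: [10, 2, -1, 1, 14]
Extract 10: [2, 1, -1, 10, 14]
Extract 2: [1, -1, 2, 10, 14]
Extract 1: [-1, 1, 2, 10, 14]


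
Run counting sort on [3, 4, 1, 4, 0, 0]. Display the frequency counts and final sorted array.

Count array: [2, 1, 0, 1, 2]
(count[i] = number of elements equal to i)
Cumulative count: [2, 3, 3, 4, 6]
Sorted: [0, 0, 1, 3, 4, 4]


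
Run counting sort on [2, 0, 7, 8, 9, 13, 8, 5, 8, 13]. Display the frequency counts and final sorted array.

Count array: [1, 0, 1, 0, 0, 1, 0, 1, 3, 1, 0, 0, 0, 2]
(count[i] = number of elements equal to i)
Cumulative count: [1, 1, 2, 2, 2, 3, 3, 4, 7, 8, 8, 8, 8, 10]
Sorted: [0, 2, 5, 7, 8, 8, 8, 9, 13, 13]


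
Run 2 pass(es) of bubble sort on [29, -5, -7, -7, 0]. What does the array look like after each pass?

After pass 1: [-5, -7, -7, 0, 29] (4 swaps)
After pass 2: [-7, -7, -5, 0, 29] (2 swaps)
Total swaps: 6


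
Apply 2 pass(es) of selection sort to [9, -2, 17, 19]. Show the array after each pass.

Pass 1: Select minimum -2 at index 1, swap -> [-2, 9, 17, 19]
Pass 2: Select minimum 9 at index 1, swap -> [-2, 9, 17, 19]


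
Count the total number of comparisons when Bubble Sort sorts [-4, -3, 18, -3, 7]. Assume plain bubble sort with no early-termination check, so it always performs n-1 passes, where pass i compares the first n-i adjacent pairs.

Pass 1: compare adjacent pairs (0,1)..(3,4) = 4 comparison(s), 2 swap(s) -> [-4, -3, -3, 7, 18]
Pass 2: compare adjacent pairs (0,1)..(2,3) = 3 comparison(s), 0 swap(s) -> [-4, -3, -3, 7, 18]
Pass 3: compare adjacent pairs (0,1)..(1,2) = 2 comparison(s), 0 swap(s) -> [-4, -3, -3, 7, 18]
Pass 4: compare adjacent pairs (0,1)..(0,1) = 1 comparison(s), 0 swap(s) -> [-4, -3, -3, 7, 18]
Total comparisons: 4 + 3 + 2 + 1 = 10


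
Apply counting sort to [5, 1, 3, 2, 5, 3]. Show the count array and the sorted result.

Count array: [0, 1, 1, 2, 0, 2]
(count[i] = number of elements equal to i)
Cumulative count: [0, 1, 2, 4, 4, 6]
Sorted: [1, 2, 3, 3, 5, 5]


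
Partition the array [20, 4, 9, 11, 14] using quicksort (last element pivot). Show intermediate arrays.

Partition 1: pivot=14 at index 3 -> [4, 9, 11, 14, 20]
Partition 2: pivot=11 at index 2 -> [4, 9, 11, 14, 20]
Partition 3: pivot=9 at index 1 -> [4, 9, 11, 14, 20]


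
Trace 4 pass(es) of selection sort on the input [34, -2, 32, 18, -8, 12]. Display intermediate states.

Pass 1: Select minimum -8 at index 4, swap -> [-8, -2, 32, 18, 34, 12]
Pass 2: Select minimum -2 at index 1, swap -> [-8, -2, 32, 18, 34, 12]
Pass 3: Select minimum 12 at index 5, swap -> [-8, -2, 12, 18, 34, 32]
Pass 4: Select minimum 18 at index 3, swap -> [-8, -2, 12, 18, 34, 32]


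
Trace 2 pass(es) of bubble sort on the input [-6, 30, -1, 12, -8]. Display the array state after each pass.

After pass 1: [-6, -1, 12, -8, 30] (3 swaps)
After pass 2: [-6, -1, -8, 12, 30] (1 swaps)
Total swaps: 4


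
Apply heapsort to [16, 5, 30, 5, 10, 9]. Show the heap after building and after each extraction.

Build heap: [30, 10, 16, 5, 5, 9]
Extract 30: [16, 10, 9, 5, 5, 30]
Extract 16: [10, 5, 9, 5, 16, 30]
Extract 10: [9, 5, 5, 10, 16, 30]
Extract 9: [5, 5, 9, 10, 16, 30]
Extract 5: [5, 5, 9, 10, 16, 30]


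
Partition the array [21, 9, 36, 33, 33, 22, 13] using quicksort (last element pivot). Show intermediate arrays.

Partition 1: pivot=13 at index 1 -> [9, 13, 36, 33, 33, 22, 21]
Partition 2: pivot=21 at index 2 -> [9, 13, 21, 33, 33, 22, 36]
Partition 3: pivot=36 at index 6 -> [9, 13, 21, 33, 33, 22, 36]
Partition 4: pivot=22 at index 3 -> [9, 13, 21, 22, 33, 33, 36]
Partition 5: pivot=33 at index 5 -> [9, 13, 21, 22, 33, 33, 36]


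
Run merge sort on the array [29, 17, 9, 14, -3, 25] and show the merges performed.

Divide and conquer:
  Merge [17] + [9] -> [9, 17]
  Merge [29] + [9, 17] -> [9, 17, 29]
  Merge [-3] + [25] -> [-3, 25]
  Merge [14] + [-3, 25] -> [-3, 14, 25]
  Merge [9, 17, 29] + [-3, 14, 25] -> [-3, 9, 14, 17, 25, 29]


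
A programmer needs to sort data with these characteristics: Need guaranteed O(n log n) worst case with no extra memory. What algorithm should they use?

Best choice: Heapsort
Reason: Heapsort is O(n log n) worst case and sorts in-place; quicksort can degrade to O(n^2)


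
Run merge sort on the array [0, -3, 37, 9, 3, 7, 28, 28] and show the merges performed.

Divide and conquer:
  Merge [0] + [-3] -> [-3, 0]
  Merge [37] + [9] -> [9, 37]
  Merge [-3, 0] + [9, 37] -> [-3, 0, 9, 37]
  Merge [3] + [7] -> [3, 7]
  Merge [28] + [28] -> [28, 28]
  Merge [3, 7] + [28, 28] -> [3, 7, 28, 28]
  Merge [-3, 0, 9, 37] + [3, 7, 28, 28] -> [-3, 0, 3, 7, 9, 28, 28, 37]


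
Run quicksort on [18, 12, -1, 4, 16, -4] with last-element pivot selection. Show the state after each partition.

Partition 1: pivot=-4 at index 0 -> [-4, 12, -1, 4, 16, 18]
Partition 2: pivot=18 at index 5 -> [-4, 12, -1, 4, 16, 18]
Partition 3: pivot=16 at index 4 -> [-4, 12, -1, 4, 16, 18]
Partition 4: pivot=4 at index 2 -> [-4, -1, 4, 12, 16, 18]


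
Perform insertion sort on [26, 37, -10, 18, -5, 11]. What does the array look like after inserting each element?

First element 26 is already 'sorted'
Insert 37: shifted 0 elements -> [26, 37, -10, 18, -5, 11]
Insert -10: shifted 2 elements -> [-10, 26, 37, 18, -5, 11]
Insert 18: shifted 2 elements -> [-10, 18, 26, 37, -5, 11]
Insert -5: shifted 3 elements -> [-10, -5, 18, 26, 37, 11]
Insert 11: shifted 3 elements -> [-10, -5, 11, 18, 26, 37]


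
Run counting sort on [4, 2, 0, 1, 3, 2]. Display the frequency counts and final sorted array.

Count array: [1, 1, 2, 1, 1]
(count[i] = number of elements equal to i)
Cumulative count: [1, 2, 4, 5, 6]
Sorted: [0, 1, 2, 2, 3, 4]


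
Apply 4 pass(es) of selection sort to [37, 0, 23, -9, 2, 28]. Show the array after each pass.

Pass 1: Select minimum -9 at index 3, swap -> [-9, 0, 23, 37, 2, 28]
Pass 2: Select minimum 0 at index 1, swap -> [-9, 0, 23, 37, 2, 28]
Pass 3: Select minimum 2 at index 4, swap -> [-9, 0, 2, 37, 23, 28]
Pass 4: Select minimum 23 at index 4, swap -> [-9, 0, 2, 23, 37, 28]


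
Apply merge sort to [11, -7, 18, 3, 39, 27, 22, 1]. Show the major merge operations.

Divide and conquer:
  Merge [11] + [-7] -> [-7, 11]
  Merge [18] + [3] -> [3, 18]
  Merge [-7, 11] + [3, 18] -> [-7, 3, 11, 18]
  Merge [39] + [27] -> [27, 39]
  Merge [22] + [1] -> [1, 22]
  Merge [27, 39] + [1, 22] -> [1, 22, 27, 39]
  Merge [-7, 3, 11, 18] + [1, 22, 27, 39] -> [-7, 1, 3, 11, 18, 22, 27, 39]


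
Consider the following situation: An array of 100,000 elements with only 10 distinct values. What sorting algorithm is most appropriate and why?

Best choice: 3-way quicksort or Counting sort
Reason: 3-way (Dutch national flag) partitioning groups every copy of the pivot together, so with only d=10 distinct keys quicksort finishes in O(n log d) expected time, which is effectively linear; counting sort runs in O(n + k) where k is the size of the key range (not the number of distinct values), so it is linear when the 10 values are integers drawn from a small known range


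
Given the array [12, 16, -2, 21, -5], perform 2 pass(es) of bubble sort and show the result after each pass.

After pass 1: [12, -2, 16, -5, 21] (2 swaps)
After pass 2: [-2, 12, -5, 16, 21] (2 swaps)
Total swaps: 4
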